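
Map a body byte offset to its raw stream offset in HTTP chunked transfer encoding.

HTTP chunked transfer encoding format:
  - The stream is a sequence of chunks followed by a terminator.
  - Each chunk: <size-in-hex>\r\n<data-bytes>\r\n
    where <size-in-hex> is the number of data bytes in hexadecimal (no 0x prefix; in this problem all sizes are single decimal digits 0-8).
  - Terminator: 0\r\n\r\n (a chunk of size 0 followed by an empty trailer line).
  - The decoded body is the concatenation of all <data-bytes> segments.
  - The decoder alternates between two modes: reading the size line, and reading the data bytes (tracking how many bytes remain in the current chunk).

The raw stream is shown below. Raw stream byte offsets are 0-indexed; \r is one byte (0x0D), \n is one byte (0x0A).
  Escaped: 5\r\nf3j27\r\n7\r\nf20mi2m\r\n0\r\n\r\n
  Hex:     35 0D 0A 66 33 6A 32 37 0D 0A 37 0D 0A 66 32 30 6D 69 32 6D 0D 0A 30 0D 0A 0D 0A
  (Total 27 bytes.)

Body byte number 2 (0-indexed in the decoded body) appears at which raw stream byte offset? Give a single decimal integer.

Chunk 1: stream[0..1]='5' size=0x5=5, data at stream[3..8]='f3j27' -> body[0..5], body so far='f3j27'
Chunk 2: stream[10..11]='7' size=0x7=7, data at stream[13..20]='f20mi2m' -> body[5..12], body so far='f3j27f20mi2m'
Chunk 3: stream[22..23]='0' size=0 (terminator). Final body='f3j27f20mi2m' (12 bytes)
Body byte 2 at stream offset 5

Answer: 5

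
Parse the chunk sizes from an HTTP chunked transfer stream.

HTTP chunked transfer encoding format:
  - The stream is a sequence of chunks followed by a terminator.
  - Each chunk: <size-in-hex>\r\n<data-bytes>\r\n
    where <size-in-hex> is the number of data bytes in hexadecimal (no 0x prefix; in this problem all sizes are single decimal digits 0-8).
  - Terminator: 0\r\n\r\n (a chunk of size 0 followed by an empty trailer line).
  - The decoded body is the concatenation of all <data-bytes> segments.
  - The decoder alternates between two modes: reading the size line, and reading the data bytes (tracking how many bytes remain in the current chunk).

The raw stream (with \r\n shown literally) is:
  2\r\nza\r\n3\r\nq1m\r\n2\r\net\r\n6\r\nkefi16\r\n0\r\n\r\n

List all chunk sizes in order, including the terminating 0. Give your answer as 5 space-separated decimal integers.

Chunk 1: stream[0..1]='2' size=0x2=2, data at stream[3..5]='za' -> body[0..2], body so far='za'
Chunk 2: stream[7..8]='3' size=0x3=3, data at stream[10..13]='q1m' -> body[2..5], body so far='zaq1m'
Chunk 3: stream[15..16]='2' size=0x2=2, data at stream[18..20]='et' -> body[5..7], body so far='zaq1met'
Chunk 4: stream[22..23]='6' size=0x6=6, data at stream[25..31]='kefi16' -> body[7..13], body so far='zaq1metkefi16'
Chunk 5: stream[33..34]='0' size=0 (terminator). Final body='zaq1metkefi16' (13 bytes)

Answer: 2 3 2 6 0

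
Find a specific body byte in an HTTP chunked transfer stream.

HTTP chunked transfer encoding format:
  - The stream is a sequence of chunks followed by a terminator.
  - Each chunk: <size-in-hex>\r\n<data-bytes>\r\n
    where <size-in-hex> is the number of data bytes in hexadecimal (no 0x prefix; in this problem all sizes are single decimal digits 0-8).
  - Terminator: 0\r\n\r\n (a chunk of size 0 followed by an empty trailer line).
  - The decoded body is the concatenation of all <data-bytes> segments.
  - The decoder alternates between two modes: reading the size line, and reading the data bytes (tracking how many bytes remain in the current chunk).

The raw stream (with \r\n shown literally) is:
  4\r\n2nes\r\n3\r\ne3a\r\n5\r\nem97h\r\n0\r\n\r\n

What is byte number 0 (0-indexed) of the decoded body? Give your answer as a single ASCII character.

Chunk 1: stream[0..1]='4' size=0x4=4, data at stream[3..7]='2nes' -> body[0..4], body so far='2nes'
Chunk 2: stream[9..10]='3' size=0x3=3, data at stream[12..15]='e3a' -> body[4..7], body so far='2nese3a'
Chunk 3: stream[17..18]='5' size=0x5=5, data at stream[20..25]='em97h' -> body[7..12], body so far='2nese3aem97h'
Chunk 4: stream[27..28]='0' size=0 (terminator). Final body='2nese3aem97h' (12 bytes)
Body byte 0 = '2'

Answer: 2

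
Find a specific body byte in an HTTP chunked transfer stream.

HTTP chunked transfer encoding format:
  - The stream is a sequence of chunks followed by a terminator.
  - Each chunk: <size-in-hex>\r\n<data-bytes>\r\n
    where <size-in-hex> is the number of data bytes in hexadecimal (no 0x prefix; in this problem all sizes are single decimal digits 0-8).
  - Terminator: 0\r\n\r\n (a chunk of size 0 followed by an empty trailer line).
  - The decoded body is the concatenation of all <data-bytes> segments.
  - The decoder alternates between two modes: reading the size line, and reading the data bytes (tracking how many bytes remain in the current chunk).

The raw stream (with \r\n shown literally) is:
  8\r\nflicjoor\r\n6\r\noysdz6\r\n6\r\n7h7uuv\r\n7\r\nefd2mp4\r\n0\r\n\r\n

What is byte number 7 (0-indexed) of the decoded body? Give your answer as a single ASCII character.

Answer: r

Derivation:
Chunk 1: stream[0..1]='8' size=0x8=8, data at stream[3..11]='flicjoor' -> body[0..8], body so far='flicjoor'
Chunk 2: stream[13..14]='6' size=0x6=6, data at stream[16..22]='oysdz6' -> body[8..14], body so far='flicjooroysdz6'
Chunk 3: stream[24..25]='6' size=0x6=6, data at stream[27..33]='7h7uuv' -> body[14..20], body so far='flicjooroysdz67h7uuv'
Chunk 4: stream[35..36]='7' size=0x7=7, data at stream[38..45]='efd2mp4' -> body[20..27], body so far='flicjooroysdz67h7uuvefd2mp4'
Chunk 5: stream[47..48]='0' size=0 (terminator). Final body='flicjooroysdz67h7uuvefd2mp4' (27 bytes)
Body byte 7 = 'r'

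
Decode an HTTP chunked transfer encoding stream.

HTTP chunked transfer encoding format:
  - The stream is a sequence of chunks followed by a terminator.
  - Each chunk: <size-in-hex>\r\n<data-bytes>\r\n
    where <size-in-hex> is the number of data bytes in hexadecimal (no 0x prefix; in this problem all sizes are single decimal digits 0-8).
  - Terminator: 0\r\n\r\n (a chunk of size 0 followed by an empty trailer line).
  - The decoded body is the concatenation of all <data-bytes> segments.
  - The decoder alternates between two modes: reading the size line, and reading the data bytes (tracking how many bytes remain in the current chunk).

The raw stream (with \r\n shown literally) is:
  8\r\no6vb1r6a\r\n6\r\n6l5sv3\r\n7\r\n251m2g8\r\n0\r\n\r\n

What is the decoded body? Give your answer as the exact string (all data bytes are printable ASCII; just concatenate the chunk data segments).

Answer: o6vb1r6a6l5sv3251m2g8

Derivation:
Chunk 1: stream[0..1]='8' size=0x8=8, data at stream[3..11]='o6vb1r6a' -> body[0..8], body so far='o6vb1r6a'
Chunk 2: stream[13..14]='6' size=0x6=6, data at stream[16..22]='6l5sv3' -> body[8..14], body so far='o6vb1r6a6l5sv3'
Chunk 3: stream[24..25]='7' size=0x7=7, data at stream[27..34]='251m2g8' -> body[14..21], body so far='o6vb1r6a6l5sv3251m2g8'
Chunk 4: stream[36..37]='0' size=0 (terminator). Final body='o6vb1r6a6l5sv3251m2g8' (21 bytes)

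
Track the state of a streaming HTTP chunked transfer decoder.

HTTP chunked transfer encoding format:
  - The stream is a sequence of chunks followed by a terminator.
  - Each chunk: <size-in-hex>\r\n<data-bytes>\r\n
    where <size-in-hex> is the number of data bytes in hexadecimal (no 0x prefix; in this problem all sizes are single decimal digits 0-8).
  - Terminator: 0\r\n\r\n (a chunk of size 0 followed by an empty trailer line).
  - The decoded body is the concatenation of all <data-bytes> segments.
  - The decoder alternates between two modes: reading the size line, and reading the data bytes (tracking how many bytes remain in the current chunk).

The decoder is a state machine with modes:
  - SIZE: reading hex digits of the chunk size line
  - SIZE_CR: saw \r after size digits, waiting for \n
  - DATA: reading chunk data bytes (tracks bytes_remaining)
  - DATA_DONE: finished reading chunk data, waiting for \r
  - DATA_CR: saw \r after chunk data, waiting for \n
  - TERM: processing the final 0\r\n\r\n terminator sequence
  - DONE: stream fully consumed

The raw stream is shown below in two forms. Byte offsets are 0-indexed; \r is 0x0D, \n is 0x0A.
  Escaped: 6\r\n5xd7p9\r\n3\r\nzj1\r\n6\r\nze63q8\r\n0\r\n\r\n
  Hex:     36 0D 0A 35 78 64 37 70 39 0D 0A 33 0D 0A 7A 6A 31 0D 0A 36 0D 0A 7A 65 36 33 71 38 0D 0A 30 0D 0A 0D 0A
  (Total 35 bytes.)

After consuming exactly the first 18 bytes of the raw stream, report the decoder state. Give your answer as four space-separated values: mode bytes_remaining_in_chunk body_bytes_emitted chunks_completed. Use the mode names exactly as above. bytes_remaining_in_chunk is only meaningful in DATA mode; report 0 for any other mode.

Byte 0 = '6': mode=SIZE remaining=0 emitted=0 chunks_done=0
Byte 1 = 0x0D: mode=SIZE_CR remaining=0 emitted=0 chunks_done=0
Byte 2 = 0x0A: mode=DATA remaining=6 emitted=0 chunks_done=0
Byte 3 = '5': mode=DATA remaining=5 emitted=1 chunks_done=0
Byte 4 = 'x': mode=DATA remaining=4 emitted=2 chunks_done=0
Byte 5 = 'd': mode=DATA remaining=3 emitted=3 chunks_done=0
Byte 6 = '7': mode=DATA remaining=2 emitted=4 chunks_done=0
Byte 7 = 'p': mode=DATA remaining=1 emitted=5 chunks_done=0
Byte 8 = '9': mode=DATA_DONE remaining=0 emitted=6 chunks_done=0
Byte 9 = 0x0D: mode=DATA_CR remaining=0 emitted=6 chunks_done=0
Byte 10 = 0x0A: mode=SIZE remaining=0 emitted=6 chunks_done=1
Byte 11 = '3': mode=SIZE remaining=0 emitted=6 chunks_done=1
Byte 12 = 0x0D: mode=SIZE_CR remaining=0 emitted=6 chunks_done=1
Byte 13 = 0x0A: mode=DATA remaining=3 emitted=6 chunks_done=1
Byte 14 = 'z': mode=DATA remaining=2 emitted=7 chunks_done=1
Byte 15 = 'j': mode=DATA remaining=1 emitted=8 chunks_done=1
Byte 16 = '1': mode=DATA_DONE remaining=0 emitted=9 chunks_done=1
Byte 17 = 0x0D: mode=DATA_CR remaining=0 emitted=9 chunks_done=1

Answer: DATA_CR 0 9 1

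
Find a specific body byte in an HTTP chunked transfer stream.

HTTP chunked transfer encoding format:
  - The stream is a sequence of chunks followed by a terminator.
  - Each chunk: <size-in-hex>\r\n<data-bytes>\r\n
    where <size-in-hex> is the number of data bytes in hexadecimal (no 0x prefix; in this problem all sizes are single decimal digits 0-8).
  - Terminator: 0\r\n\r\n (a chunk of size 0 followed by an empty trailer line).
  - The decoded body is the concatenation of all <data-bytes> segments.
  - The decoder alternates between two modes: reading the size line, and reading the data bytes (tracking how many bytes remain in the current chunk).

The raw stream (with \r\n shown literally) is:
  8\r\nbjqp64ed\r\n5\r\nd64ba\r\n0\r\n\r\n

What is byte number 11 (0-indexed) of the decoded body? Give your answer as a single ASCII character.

Chunk 1: stream[0..1]='8' size=0x8=8, data at stream[3..11]='bjqp64ed' -> body[0..8], body so far='bjqp64ed'
Chunk 2: stream[13..14]='5' size=0x5=5, data at stream[16..21]='d64ba' -> body[8..13], body so far='bjqp64edd64ba'
Chunk 3: stream[23..24]='0' size=0 (terminator). Final body='bjqp64edd64ba' (13 bytes)
Body byte 11 = 'b'

Answer: b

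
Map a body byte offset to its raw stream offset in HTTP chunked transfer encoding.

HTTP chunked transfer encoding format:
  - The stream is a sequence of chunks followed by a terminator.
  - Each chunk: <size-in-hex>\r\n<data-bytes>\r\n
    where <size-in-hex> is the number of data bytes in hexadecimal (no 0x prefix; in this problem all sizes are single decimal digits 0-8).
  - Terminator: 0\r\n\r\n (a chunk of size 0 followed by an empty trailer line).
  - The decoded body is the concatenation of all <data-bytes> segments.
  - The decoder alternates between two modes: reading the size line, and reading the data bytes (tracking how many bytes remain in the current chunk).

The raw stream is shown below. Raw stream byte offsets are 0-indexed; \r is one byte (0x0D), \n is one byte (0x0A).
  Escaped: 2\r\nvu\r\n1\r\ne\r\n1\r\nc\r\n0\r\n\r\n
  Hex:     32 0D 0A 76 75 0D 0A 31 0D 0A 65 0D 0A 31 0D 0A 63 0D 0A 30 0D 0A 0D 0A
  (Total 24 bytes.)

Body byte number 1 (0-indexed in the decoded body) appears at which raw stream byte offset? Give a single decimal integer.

Answer: 4

Derivation:
Chunk 1: stream[0..1]='2' size=0x2=2, data at stream[3..5]='vu' -> body[0..2], body so far='vu'
Chunk 2: stream[7..8]='1' size=0x1=1, data at stream[10..11]='e' -> body[2..3], body so far='vue'
Chunk 3: stream[13..14]='1' size=0x1=1, data at stream[16..17]='c' -> body[3..4], body so far='vuec'
Chunk 4: stream[19..20]='0' size=0 (terminator). Final body='vuec' (4 bytes)
Body byte 1 at stream offset 4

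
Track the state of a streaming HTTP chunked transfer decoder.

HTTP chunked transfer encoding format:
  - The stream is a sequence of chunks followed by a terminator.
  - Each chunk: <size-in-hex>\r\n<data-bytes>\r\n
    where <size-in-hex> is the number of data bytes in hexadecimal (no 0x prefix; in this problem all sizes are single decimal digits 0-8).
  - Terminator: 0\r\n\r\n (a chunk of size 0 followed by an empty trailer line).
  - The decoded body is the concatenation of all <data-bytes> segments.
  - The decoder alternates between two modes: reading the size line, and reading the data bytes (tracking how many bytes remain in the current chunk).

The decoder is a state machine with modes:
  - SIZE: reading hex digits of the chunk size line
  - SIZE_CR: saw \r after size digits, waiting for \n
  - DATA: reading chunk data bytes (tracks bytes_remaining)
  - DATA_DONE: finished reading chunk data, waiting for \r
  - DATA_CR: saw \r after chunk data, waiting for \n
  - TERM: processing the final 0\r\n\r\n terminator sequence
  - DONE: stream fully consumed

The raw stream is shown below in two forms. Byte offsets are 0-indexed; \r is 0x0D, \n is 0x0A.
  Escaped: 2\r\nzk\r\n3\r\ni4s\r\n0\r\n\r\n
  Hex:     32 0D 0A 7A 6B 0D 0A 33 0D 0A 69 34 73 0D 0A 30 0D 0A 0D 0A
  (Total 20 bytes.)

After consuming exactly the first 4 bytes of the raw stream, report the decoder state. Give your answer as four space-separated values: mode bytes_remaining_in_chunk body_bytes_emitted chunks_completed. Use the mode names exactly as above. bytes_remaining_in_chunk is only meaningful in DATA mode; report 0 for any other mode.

Answer: DATA 1 1 0

Derivation:
Byte 0 = '2': mode=SIZE remaining=0 emitted=0 chunks_done=0
Byte 1 = 0x0D: mode=SIZE_CR remaining=0 emitted=0 chunks_done=0
Byte 2 = 0x0A: mode=DATA remaining=2 emitted=0 chunks_done=0
Byte 3 = 'z': mode=DATA remaining=1 emitted=1 chunks_done=0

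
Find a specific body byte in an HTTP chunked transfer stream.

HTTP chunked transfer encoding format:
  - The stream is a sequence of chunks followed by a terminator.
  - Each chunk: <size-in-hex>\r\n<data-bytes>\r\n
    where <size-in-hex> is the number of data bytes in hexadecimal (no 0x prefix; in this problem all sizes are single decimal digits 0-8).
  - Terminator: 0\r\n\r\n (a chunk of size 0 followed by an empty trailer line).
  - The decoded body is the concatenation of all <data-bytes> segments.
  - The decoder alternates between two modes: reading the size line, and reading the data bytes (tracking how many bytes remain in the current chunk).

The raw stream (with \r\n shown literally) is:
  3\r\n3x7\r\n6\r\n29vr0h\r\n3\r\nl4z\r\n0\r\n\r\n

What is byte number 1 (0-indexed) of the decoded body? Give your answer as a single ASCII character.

Chunk 1: stream[0..1]='3' size=0x3=3, data at stream[3..6]='3x7' -> body[0..3], body so far='3x7'
Chunk 2: stream[8..9]='6' size=0x6=6, data at stream[11..17]='29vr0h' -> body[3..9], body so far='3x729vr0h'
Chunk 3: stream[19..20]='3' size=0x3=3, data at stream[22..25]='l4z' -> body[9..12], body so far='3x729vr0hl4z'
Chunk 4: stream[27..28]='0' size=0 (terminator). Final body='3x729vr0hl4z' (12 bytes)
Body byte 1 = 'x'

Answer: x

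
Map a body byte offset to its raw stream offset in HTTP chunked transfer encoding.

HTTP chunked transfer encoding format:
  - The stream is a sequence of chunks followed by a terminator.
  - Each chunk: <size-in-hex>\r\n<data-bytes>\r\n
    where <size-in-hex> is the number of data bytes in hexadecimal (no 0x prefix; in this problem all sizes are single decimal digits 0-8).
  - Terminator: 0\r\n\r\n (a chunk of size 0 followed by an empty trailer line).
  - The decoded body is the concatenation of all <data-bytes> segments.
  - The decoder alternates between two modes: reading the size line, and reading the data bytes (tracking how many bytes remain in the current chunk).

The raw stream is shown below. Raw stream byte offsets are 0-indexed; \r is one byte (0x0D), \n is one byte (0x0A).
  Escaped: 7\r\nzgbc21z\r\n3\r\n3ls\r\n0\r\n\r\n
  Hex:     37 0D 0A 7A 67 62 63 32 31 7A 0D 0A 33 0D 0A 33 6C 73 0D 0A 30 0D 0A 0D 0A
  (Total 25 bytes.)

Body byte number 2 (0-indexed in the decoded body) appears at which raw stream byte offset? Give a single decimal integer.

Answer: 5

Derivation:
Chunk 1: stream[0..1]='7' size=0x7=7, data at stream[3..10]='zgbc21z' -> body[0..7], body so far='zgbc21z'
Chunk 2: stream[12..13]='3' size=0x3=3, data at stream[15..18]='3ls' -> body[7..10], body so far='zgbc21z3ls'
Chunk 3: stream[20..21]='0' size=0 (terminator). Final body='zgbc21z3ls' (10 bytes)
Body byte 2 at stream offset 5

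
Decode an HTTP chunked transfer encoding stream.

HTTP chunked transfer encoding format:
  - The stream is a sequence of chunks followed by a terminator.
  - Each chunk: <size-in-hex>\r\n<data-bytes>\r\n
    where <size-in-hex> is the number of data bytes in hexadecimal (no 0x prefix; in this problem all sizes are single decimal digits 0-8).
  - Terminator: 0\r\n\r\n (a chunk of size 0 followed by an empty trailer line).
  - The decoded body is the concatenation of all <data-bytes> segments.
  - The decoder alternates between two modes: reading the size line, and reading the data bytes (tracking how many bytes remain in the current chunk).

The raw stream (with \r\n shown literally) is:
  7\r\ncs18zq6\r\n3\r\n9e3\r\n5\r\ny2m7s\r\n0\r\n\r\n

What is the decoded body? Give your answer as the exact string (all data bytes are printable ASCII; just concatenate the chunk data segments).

Chunk 1: stream[0..1]='7' size=0x7=7, data at stream[3..10]='cs18zq6' -> body[0..7], body so far='cs18zq6'
Chunk 2: stream[12..13]='3' size=0x3=3, data at stream[15..18]='9e3' -> body[7..10], body so far='cs18zq69e3'
Chunk 3: stream[20..21]='5' size=0x5=5, data at stream[23..28]='y2m7s' -> body[10..15], body so far='cs18zq69e3y2m7s'
Chunk 4: stream[30..31]='0' size=0 (terminator). Final body='cs18zq69e3y2m7s' (15 bytes)

Answer: cs18zq69e3y2m7s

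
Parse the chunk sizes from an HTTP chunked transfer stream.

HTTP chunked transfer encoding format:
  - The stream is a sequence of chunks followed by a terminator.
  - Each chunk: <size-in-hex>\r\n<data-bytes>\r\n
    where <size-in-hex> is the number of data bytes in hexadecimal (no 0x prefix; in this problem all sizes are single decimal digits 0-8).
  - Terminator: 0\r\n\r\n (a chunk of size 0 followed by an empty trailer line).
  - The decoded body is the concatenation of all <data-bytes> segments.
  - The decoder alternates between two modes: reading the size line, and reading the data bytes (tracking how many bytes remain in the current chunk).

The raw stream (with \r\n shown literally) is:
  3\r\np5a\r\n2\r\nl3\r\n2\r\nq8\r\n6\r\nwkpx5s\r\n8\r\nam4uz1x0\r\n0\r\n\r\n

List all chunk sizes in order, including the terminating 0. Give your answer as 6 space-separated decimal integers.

Answer: 3 2 2 6 8 0

Derivation:
Chunk 1: stream[0..1]='3' size=0x3=3, data at stream[3..6]='p5a' -> body[0..3], body so far='p5a'
Chunk 2: stream[8..9]='2' size=0x2=2, data at stream[11..13]='l3' -> body[3..5], body so far='p5al3'
Chunk 3: stream[15..16]='2' size=0x2=2, data at stream[18..20]='q8' -> body[5..7], body so far='p5al3q8'
Chunk 4: stream[22..23]='6' size=0x6=6, data at stream[25..31]='wkpx5s' -> body[7..13], body so far='p5al3q8wkpx5s'
Chunk 5: stream[33..34]='8' size=0x8=8, data at stream[36..44]='am4uz1x0' -> body[13..21], body so far='p5al3q8wkpx5sam4uz1x0'
Chunk 6: stream[46..47]='0' size=0 (terminator). Final body='p5al3q8wkpx5sam4uz1x0' (21 bytes)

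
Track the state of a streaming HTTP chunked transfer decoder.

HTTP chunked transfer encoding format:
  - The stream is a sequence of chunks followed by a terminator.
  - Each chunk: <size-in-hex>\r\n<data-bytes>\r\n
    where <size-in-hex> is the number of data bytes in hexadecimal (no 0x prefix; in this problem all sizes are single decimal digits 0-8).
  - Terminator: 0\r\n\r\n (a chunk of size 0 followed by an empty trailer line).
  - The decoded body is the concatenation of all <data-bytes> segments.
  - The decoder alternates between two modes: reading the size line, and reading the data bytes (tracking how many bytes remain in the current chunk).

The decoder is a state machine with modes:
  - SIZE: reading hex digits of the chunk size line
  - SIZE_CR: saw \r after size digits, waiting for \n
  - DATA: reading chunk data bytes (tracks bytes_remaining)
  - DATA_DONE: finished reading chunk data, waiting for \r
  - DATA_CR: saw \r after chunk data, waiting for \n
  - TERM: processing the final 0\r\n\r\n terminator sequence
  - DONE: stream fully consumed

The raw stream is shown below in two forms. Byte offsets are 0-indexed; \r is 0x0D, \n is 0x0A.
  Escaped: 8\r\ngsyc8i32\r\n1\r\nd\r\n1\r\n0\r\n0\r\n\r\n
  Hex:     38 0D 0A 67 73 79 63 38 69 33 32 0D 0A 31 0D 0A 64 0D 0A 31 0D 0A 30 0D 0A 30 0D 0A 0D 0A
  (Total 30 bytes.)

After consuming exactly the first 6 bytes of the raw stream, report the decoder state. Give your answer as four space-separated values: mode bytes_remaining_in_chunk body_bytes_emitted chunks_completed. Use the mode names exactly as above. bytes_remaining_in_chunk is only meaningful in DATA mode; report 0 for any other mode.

Byte 0 = '8': mode=SIZE remaining=0 emitted=0 chunks_done=0
Byte 1 = 0x0D: mode=SIZE_CR remaining=0 emitted=0 chunks_done=0
Byte 2 = 0x0A: mode=DATA remaining=8 emitted=0 chunks_done=0
Byte 3 = 'g': mode=DATA remaining=7 emitted=1 chunks_done=0
Byte 4 = 's': mode=DATA remaining=6 emitted=2 chunks_done=0
Byte 5 = 'y': mode=DATA remaining=5 emitted=3 chunks_done=0

Answer: DATA 5 3 0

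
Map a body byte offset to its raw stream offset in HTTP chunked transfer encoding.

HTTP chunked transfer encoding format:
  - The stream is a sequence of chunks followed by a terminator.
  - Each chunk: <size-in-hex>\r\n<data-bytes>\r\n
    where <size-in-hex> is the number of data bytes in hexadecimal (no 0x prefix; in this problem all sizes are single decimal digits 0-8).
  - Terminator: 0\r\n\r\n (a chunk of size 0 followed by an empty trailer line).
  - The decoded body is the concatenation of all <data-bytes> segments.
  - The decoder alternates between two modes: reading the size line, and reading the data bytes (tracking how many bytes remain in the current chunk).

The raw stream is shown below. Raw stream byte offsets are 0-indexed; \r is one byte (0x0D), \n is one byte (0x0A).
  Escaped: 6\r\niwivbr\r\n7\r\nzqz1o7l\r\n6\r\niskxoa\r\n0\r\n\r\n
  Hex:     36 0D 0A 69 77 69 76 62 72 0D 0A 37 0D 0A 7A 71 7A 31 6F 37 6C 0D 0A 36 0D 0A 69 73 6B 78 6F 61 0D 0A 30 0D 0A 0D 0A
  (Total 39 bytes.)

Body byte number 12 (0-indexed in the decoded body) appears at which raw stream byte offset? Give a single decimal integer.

Answer: 20

Derivation:
Chunk 1: stream[0..1]='6' size=0x6=6, data at stream[3..9]='iwivbr' -> body[0..6], body so far='iwivbr'
Chunk 2: stream[11..12]='7' size=0x7=7, data at stream[14..21]='zqz1o7l' -> body[6..13], body so far='iwivbrzqz1o7l'
Chunk 3: stream[23..24]='6' size=0x6=6, data at stream[26..32]='iskxoa' -> body[13..19], body so far='iwivbrzqz1o7liskxoa'
Chunk 4: stream[34..35]='0' size=0 (terminator). Final body='iwivbrzqz1o7liskxoa' (19 bytes)
Body byte 12 at stream offset 20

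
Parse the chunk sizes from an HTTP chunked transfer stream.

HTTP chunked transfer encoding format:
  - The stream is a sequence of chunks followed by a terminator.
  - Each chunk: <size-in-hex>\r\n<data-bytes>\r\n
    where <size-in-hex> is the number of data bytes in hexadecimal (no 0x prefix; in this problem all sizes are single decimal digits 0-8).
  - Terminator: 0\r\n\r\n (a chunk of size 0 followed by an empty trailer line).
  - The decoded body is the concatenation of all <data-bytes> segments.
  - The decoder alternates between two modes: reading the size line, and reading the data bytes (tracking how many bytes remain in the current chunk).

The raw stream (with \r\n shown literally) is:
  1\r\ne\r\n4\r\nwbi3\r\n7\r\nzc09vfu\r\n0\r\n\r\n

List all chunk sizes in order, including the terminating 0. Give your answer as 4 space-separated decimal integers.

Answer: 1 4 7 0

Derivation:
Chunk 1: stream[0..1]='1' size=0x1=1, data at stream[3..4]='e' -> body[0..1], body so far='e'
Chunk 2: stream[6..7]='4' size=0x4=4, data at stream[9..13]='wbi3' -> body[1..5], body so far='ewbi3'
Chunk 3: stream[15..16]='7' size=0x7=7, data at stream[18..25]='zc09vfu' -> body[5..12], body so far='ewbi3zc09vfu'
Chunk 4: stream[27..28]='0' size=0 (terminator). Final body='ewbi3zc09vfu' (12 bytes)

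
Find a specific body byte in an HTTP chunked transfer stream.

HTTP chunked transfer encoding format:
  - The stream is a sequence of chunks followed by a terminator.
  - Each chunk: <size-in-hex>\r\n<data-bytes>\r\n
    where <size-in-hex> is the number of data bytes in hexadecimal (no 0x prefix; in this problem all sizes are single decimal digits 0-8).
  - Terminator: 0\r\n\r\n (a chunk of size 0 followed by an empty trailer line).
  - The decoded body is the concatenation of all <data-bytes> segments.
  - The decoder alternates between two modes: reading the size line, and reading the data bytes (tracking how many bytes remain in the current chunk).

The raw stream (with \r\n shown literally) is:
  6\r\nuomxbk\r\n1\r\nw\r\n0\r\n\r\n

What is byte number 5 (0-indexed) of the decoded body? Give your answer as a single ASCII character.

Chunk 1: stream[0..1]='6' size=0x6=6, data at stream[3..9]='uomxbk' -> body[0..6], body so far='uomxbk'
Chunk 2: stream[11..12]='1' size=0x1=1, data at stream[14..15]='w' -> body[6..7], body so far='uomxbkw'
Chunk 3: stream[17..18]='0' size=0 (terminator). Final body='uomxbkw' (7 bytes)
Body byte 5 = 'k'

Answer: k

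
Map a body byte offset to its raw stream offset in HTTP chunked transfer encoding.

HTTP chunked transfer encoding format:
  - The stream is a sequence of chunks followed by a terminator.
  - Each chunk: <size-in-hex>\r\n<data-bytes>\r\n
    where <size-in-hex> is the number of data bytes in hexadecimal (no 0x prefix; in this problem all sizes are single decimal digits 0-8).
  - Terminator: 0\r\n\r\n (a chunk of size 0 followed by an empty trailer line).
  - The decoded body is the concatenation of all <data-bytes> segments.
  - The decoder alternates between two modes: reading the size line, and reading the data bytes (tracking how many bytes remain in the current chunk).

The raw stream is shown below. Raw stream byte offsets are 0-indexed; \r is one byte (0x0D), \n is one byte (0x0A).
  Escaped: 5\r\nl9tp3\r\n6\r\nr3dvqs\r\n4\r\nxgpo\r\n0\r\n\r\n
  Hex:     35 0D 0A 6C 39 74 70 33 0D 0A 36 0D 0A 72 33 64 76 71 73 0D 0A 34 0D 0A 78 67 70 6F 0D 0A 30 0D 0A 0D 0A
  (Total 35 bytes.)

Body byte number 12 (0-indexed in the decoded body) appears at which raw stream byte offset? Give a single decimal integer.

Answer: 25

Derivation:
Chunk 1: stream[0..1]='5' size=0x5=5, data at stream[3..8]='l9tp3' -> body[0..5], body so far='l9tp3'
Chunk 2: stream[10..11]='6' size=0x6=6, data at stream[13..19]='r3dvqs' -> body[5..11], body so far='l9tp3r3dvqs'
Chunk 3: stream[21..22]='4' size=0x4=4, data at stream[24..28]='xgpo' -> body[11..15], body so far='l9tp3r3dvqsxgpo'
Chunk 4: stream[30..31]='0' size=0 (terminator). Final body='l9tp3r3dvqsxgpo' (15 bytes)
Body byte 12 at stream offset 25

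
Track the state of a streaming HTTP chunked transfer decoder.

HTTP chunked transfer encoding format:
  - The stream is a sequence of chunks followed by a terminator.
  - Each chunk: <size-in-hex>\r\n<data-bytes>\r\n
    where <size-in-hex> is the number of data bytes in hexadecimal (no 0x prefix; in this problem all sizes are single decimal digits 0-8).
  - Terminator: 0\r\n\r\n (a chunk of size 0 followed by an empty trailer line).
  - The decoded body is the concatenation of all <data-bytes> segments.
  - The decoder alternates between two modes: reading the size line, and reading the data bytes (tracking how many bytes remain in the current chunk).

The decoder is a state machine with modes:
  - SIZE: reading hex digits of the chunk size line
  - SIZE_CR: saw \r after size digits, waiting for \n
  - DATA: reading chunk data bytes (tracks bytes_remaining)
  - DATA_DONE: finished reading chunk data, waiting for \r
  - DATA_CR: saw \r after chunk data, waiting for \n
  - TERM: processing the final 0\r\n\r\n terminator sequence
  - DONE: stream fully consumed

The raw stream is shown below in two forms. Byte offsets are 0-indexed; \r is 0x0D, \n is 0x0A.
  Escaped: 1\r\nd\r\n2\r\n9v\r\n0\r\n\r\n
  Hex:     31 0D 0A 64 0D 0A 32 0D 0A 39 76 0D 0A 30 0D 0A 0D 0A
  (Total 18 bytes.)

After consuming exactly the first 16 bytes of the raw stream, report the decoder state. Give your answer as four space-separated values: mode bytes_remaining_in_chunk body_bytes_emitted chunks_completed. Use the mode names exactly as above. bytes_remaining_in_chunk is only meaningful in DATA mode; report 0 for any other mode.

Byte 0 = '1': mode=SIZE remaining=0 emitted=0 chunks_done=0
Byte 1 = 0x0D: mode=SIZE_CR remaining=0 emitted=0 chunks_done=0
Byte 2 = 0x0A: mode=DATA remaining=1 emitted=0 chunks_done=0
Byte 3 = 'd': mode=DATA_DONE remaining=0 emitted=1 chunks_done=0
Byte 4 = 0x0D: mode=DATA_CR remaining=0 emitted=1 chunks_done=0
Byte 5 = 0x0A: mode=SIZE remaining=0 emitted=1 chunks_done=1
Byte 6 = '2': mode=SIZE remaining=0 emitted=1 chunks_done=1
Byte 7 = 0x0D: mode=SIZE_CR remaining=0 emitted=1 chunks_done=1
Byte 8 = 0x0A: mode=DATA remaining=2 emitted=1 chunks_done=1
Byte 9 = '9': mode=DATA remaining=1 emitted=2 chunks_done=1
Byte 10 = 'v': mode=DATA_DONE remaining=0 emitted=3 chunks_done=1
Byte 11 = 0x0D: mode=DATA_CR remaining=0 emitted=3 chunks_done=1
Byte 12 = 0x0A: mode=SIZE remaining=0 emitted=3 chunks_done=2
Byte 13 = '0': mode=SIZE remaining=0 emitted=3 chunks_done=2
Byte 14 = 0x0D: mode=SIZE_CR remaining=0 emitted=3 chunks_done=2
Byte 15 = 0x0A: mode=TERM remaining=0 emitted=3 chunks_done=2

Answer: TERM 0 3 2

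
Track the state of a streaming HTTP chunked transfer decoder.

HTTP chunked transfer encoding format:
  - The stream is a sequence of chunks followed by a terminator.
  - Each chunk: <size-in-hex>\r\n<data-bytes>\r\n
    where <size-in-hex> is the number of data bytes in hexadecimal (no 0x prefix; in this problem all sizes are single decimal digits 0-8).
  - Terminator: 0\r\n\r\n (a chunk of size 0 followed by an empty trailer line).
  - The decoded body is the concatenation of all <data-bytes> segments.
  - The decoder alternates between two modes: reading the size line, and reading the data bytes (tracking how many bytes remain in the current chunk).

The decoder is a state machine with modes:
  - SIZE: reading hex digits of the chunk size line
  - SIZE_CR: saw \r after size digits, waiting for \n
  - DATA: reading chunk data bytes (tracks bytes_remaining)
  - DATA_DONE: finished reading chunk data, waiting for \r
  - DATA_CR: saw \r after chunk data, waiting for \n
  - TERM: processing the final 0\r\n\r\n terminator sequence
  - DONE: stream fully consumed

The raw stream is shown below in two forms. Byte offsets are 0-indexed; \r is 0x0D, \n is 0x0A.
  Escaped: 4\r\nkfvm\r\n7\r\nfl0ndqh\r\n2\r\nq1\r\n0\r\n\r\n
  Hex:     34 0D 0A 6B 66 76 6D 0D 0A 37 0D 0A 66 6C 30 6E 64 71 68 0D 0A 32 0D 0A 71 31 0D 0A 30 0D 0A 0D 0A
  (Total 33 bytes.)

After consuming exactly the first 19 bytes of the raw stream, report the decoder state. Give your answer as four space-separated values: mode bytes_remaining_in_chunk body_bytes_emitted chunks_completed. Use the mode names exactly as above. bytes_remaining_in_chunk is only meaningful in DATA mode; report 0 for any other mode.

Byte 0 = '4': mode=SIZE remaining=0 emitted=0 chunks_done=0
Byte 1 = 0x0D: mode=SIZE_CR remaining=0 emitted=0 chunks_done=0
Byte 2 = 0x0A: mode=DATA remaining=4 emitted=0 chunks_done=0
Byte 3 = 'k': mode=DATA remaining=3 emitted=1 chunks_done=0
Byte 4 = 'f': mode=DATA remaining=2 emitted=2 chunks_done=0
Byte 5 = 'v': mode=DATA remaining=1 emitted=3 chunks_done=0
Byte 6 = 'm': mode=DATA_DONE remaining=0 emitted=4 chunks_done=0
Byte 7 = 0x0D: mode=DATA_CR remaining=0 emitted=4 chunks_done=0
Byte 8 = 0x0A: mode=SIZE remaining=0 emitted=4 chunks_done=1
Byte 9 = '7': mode=SIZE remaining=0 emitted=4 chunks_done=1
Byte 10 = 0x0D: mode=SIZE_CR remaining=0 emitted=4 chunks_done=1
Byte 11 = 0x0A: mode=DATA remaining=7 emitted=4 chunks_done=1
Byte 12 = 'f': mode=DATA remaining=6 emitted=5 chunks_done=1
Byte 13 = 'l': mode=DATA remaining=5 emitted=6 chunks_done=1
Byte 14 = '0': mode=DATA remaining=4 emitted=7 chunks_done=1
Byte 15 = 'n': mode=DATA remaining=3 emitted=8 chunks_done=1
Byte 16 = 'd': mode=DATA remaining=2 emitted=9 chunks_done=1
Byte 17 = 'q': mode=DATA remaining=1 emitted=10 chunks_done=1
Byte 18 = 'h': mode=DATA_DONE remaining=0 emitted=11 chunks_done=1

Answer: DATA_DONE 0 11 1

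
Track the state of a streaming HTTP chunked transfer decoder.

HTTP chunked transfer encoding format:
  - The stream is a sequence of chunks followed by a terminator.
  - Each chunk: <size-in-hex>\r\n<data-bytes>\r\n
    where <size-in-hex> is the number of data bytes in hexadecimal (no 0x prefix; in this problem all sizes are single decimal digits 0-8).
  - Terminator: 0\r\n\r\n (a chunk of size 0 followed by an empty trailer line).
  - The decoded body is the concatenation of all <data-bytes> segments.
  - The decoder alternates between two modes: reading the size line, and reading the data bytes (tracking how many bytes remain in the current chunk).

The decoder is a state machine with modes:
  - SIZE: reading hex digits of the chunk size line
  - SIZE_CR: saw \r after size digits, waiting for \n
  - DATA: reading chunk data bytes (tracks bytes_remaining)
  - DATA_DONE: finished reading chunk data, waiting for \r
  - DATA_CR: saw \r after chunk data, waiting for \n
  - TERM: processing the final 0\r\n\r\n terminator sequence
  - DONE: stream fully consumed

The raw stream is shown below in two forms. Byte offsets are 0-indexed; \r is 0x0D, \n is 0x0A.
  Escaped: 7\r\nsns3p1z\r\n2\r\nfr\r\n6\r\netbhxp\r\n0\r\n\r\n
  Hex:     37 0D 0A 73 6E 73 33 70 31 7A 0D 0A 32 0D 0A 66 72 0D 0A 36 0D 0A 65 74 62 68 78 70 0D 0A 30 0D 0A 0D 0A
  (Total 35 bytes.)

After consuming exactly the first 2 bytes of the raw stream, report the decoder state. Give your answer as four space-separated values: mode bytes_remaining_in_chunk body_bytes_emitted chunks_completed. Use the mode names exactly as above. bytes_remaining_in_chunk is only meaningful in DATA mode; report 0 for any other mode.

Answer: SIZE_CR 0 0 0

Derivation:
Byte 0 = '7': mode=SIZE remaining=0 emitted=0 chunks_done=0
Byte 1 = 0x0D: mode=SIZE_CR remaining=0 emitted=0 chunks_done=0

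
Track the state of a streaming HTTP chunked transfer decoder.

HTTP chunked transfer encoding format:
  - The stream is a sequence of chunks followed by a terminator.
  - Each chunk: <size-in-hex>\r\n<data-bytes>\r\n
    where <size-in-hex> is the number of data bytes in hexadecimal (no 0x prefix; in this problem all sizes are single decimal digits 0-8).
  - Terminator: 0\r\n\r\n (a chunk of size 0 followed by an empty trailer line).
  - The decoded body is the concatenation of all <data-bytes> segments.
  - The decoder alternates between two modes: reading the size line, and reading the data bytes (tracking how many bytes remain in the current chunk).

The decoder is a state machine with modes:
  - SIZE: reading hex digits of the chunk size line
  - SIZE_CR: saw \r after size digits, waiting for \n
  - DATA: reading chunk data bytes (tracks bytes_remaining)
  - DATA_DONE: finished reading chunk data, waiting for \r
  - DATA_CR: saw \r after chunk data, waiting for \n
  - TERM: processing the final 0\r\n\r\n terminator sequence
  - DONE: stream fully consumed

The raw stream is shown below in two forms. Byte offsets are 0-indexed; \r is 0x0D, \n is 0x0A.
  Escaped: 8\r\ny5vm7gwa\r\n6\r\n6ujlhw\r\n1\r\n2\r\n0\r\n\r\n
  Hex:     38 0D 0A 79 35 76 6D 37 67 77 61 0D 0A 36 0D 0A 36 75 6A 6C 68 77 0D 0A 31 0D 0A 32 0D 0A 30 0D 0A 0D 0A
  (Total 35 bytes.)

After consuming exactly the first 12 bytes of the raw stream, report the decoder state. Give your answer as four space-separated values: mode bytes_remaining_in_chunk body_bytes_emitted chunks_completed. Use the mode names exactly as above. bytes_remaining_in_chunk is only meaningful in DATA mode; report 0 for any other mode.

Answer: DATA_CR 0 8 0

Derivation:
Byte 0 = '8': mode=SIZE remaining=0 emitted=0 chunks_done=0
Byte 1 = 0x0D: mode=SIZE_CR remaining=0 emitted=0 chunks_done=0
Byte 2 = 0x0A: mode=DATA remaining=8 emitted=0 chunks_done=0
Byte 3 = 'y': mode=DATA remaining=7 emitted=1 chunks_done=0
Byte 4 = '5': mode=DATA remaining=6 emitted=2 chunks_done=0
Byte 5 = 'v': mode=DATA remaining=5 emitted=3 chunks_done=0
Byte 6 = 'm': mode=DATA remaining=4 emitted=4 chunks_done=0
Byte 7 = '7': mode=DATA remaining=3 emitted=5 chunks_done=0
Byte 8 = 'g': mode=DATA remaining=2 emitted=6 chunks_done=0
Byte 9 = 'w': mode=DATA remaining=1 emitted=7 chunks_done=0
Byte 10 = 'a': mode=DATA_DONE remaining=0 emitted=8 chunks_done=0
Byte 11 = 0x0D: mode=DATA_CR remaining=0 emitted=8 chunks_done=0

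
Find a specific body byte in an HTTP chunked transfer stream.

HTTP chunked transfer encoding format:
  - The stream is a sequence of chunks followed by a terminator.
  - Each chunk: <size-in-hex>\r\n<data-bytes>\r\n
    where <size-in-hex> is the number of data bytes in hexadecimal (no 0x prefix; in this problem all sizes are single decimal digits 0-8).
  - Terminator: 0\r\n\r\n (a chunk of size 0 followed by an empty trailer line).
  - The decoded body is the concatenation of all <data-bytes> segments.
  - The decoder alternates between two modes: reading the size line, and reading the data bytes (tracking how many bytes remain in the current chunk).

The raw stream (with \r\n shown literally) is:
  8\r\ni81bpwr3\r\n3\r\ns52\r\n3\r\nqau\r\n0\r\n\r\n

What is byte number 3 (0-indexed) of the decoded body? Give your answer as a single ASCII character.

Answer: b

Derivation:
Chunk 1: stream[0..1]='8' size=0x8=8, data at stream[3..11]='i81bpwr3' -> body[0..8], body so far='i81bpwr3'
Chunk 2: stream[13..14]='3' size=0x3=3, data at stream[16..19]='s52' -> body[8..11], body so far='i81bpwr3s52'
Chunk 3: stream[21..22]='3' size=0x3=3, data at stream[24..27]='qau' -> body[11..14], body so far='i81bpwr3s52qau'
Chunk 4: stream[29..30]='0' size=0 (terminator). Final body='i81bpwr3s52qau' (14 bytes)
Body byte 3 = 'b'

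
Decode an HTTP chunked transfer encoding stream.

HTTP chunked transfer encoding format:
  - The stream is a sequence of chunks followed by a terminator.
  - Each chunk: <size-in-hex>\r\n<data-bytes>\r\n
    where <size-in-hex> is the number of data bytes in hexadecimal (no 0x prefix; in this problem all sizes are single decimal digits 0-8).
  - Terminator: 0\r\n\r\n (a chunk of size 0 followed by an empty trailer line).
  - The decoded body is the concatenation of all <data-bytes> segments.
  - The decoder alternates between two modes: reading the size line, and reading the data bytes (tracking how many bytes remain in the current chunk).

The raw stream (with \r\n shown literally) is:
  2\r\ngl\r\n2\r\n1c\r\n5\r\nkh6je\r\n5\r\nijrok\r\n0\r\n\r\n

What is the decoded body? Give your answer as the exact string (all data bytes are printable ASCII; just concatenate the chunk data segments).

Chunk 1: stream[0..1]='2' size=0x2=2, data at stream[3..5]='gl' -> body[0..2], body so far='gl'
Chunk 2: stream[7..8]='2' size=0x2=2, data at stream[10..12]='1c' -> body[2..4], body so far='gl1c'
Chunk 3: stream[14..15]='5' size=0x5=5, data at stream[17..22]='kh6je' -> body[4..9], body so far='gl1ckh6je'
Chunk 4: stream[24..25]='5' size=0x5=5, data at stream[27..32]='ijrok' -> body[9..14], body so far='gl1ckh6jeijrok'
Chunk 5: stream[34..35]='0' size=0 (terminator). Final body='gl1ckh6jeijrok' (14 bytes)

Answer: gl1ckh6jeijrok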